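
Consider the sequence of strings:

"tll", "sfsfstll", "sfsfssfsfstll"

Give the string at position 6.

Every step adds sfsfs at the front: s(k+1) = sfsfs·s(k).
From sfsfssfsfstll, 3 further steps: sfsfssfsfstll → sfsfssfsfssfsfstll → sfsfssfsfssfsfssfsfstll → (answer).

sfsfssfsfssfsfssfsfssfsfstll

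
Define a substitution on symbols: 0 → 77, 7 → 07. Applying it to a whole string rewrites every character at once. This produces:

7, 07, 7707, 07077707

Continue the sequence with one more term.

7707770707077707

Apply φ to 07077707 symbol by symbol: 0→77, 7→07, 0→77, 7→07, 7→07, 7→07, 0→77, 7→07; joined: 77 07 77 07 07 07 77 07.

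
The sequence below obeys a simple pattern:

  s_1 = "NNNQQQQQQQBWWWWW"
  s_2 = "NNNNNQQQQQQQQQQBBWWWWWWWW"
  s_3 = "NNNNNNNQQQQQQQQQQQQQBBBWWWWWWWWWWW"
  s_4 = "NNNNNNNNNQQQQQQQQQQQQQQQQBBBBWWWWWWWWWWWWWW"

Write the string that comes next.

Each string has the form N^{2n-1} Q^{3n+1} B^{n-1} W^{3n-1}, where the shown terms are n = 2, 3, 4, 5.
For the next term, n = 6, so the run lengths are 11, 19, 5, 17.

NNNNNNNNNNNQQQQQQQQQQQQQQQQQQQBBBBBWWWWWWWWWWWWWWWWW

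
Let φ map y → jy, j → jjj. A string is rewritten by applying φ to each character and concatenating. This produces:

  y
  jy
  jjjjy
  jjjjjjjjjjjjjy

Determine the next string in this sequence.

jjjjjjjjjjjjjjjjjjjjjjjjjjjjjjjjjjjjjjjjy

φ(jjjjjjjjjjjjjy) expands symbol-by-symbol to jjj jjj jjj jjj jjj jjj jjj jjj jjj jjj jjj jjj jjj jy; joining the 14 pieces gives the next term.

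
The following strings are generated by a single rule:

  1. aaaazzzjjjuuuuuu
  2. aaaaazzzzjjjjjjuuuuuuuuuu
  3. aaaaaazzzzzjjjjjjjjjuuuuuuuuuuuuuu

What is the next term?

aaaaaaazzzzzzjjjjjjjjjjjjuuuuuuuuuuuuuuuuuu

Each string has the form a^{n+3} z^{n+2} j^{3n} u^{4n+2} (n = 1, 2, …).
Setting n = 4 gives 7, 6, 12, 18 characters in each block.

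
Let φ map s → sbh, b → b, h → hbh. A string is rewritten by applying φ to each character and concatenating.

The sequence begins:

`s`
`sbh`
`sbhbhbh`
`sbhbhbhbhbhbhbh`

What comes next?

φ(sbhbhbhbhbhbhbh) expands symbol-by-symbol to sbh b hbh b hbh b hbh b hbh b hbh b hbh b hbh; joining the 15 pieces gives the next term.

sbhbhbhbhbhbhbhbhbhbhbhbhbhbhbh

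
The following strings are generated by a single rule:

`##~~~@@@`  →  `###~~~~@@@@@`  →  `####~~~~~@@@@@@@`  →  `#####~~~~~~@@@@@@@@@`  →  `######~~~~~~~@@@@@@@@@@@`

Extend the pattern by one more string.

Reading off run lengths: # runs 2, 3, 4, 5, 6; ~ runs 3, 4, 5, 6, 7; @ runs 3, 5, 7, 9, 11 — each is linear in n (n = 1, 2, …).
Setting n = 6 gives 7, 8, 13 characters in each block.

#######~~~~~~~~@@@@@@@@@@@@@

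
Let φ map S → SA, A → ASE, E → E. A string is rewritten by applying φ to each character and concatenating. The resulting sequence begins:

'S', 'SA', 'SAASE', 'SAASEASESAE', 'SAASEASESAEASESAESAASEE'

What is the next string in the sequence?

Replace each of the 23 characters of SAASEASESAEASESAESAASEE in place — SA ASE ASE SA E ASE SA E SA ASE E ASE SA E SA ASE E SA ASE ASE SA E E — and concatenate.

SAASEASESAEASESAESAASEEASESAESAASEESAASEASESAEE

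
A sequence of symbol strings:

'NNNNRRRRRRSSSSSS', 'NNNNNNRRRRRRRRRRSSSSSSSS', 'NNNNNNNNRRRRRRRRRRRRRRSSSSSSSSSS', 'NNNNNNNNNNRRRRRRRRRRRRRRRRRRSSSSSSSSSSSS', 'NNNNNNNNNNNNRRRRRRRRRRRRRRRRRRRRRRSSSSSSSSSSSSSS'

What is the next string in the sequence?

The n-th term is 2n N's then 4n-2 R's then 2n+2 S's, where the shown terms are n = 2, 3, 4, 5, 6.
Setting n = 7 gives 14, 26, 16 characters in each block.

NNNNNNNNNNNNNNRRRRRRRRRRRRRRRRRRRRRRRRRRSSSSSSSSSSSSSSSS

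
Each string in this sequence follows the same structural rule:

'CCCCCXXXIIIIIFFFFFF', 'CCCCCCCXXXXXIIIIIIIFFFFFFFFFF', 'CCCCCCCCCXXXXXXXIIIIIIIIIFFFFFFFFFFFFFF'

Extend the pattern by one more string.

CCCCCCCCCCCXXXXXXXXXIIIIIIIIIIIFFFFFFFFFFFFFFFFFF

Each string has the form C^{2n+1} X^{2n-1} I^{2n+1} F^{4n-2}, where the shown terms are n = 2, 3, 4.
At n = 5 the blocks have lengths 11, 9, 11, 18.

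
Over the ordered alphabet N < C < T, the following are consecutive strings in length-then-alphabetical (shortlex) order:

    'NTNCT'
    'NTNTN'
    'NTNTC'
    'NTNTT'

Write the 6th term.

Advancing 2 positions from NTNTT through NTNTT → NTCNN reaches term 6.

NTCNC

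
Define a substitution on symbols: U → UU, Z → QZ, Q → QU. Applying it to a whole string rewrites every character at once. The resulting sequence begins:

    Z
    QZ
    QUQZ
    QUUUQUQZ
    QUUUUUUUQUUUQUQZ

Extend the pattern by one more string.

QUUUUUUUUUUUUUUUQUUUUUUUQUUUQUQZ

φ(QUUUUUUUQUUUQUQZ) expands symbol-by-symbol to QU UU UU UU UU UU UU UU QU UU UU UU QU UU QU QZ; joining the 16 pieces gives the next term.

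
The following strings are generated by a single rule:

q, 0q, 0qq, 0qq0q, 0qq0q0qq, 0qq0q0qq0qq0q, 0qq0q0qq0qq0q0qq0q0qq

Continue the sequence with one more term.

0qq0q0qq0qq0q0qq0q0qq0qq0q0qq0qq0q

This is a Fibonacci-style word recurrence s(k) = s(k−1)·s(k−2): e.g. 0q·q = 0qq.
So term 8 is 0qq0q0qq0qq0q0qq0q0qq·0qq0q0qq0qq0q.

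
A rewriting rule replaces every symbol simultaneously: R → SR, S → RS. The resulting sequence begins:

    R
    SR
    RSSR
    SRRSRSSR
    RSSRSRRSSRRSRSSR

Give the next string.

SRRSRSSRRSSRSRRSRSSRSRRSSRRSRSSR

Applying the rule to each of the 16 symbols of RSSRSRRSSRRSRSSR gives the pieces SR RS RS SR RS SR SR RS RS SR SR RS SR RS RS SR, which concatenate to the answer.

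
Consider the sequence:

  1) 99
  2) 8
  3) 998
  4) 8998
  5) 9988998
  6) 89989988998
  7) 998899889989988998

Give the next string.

From term 3 onward, concatenate the second-to-last term with the last: 99·8 = 998, 8·998 = 8998, …
The next term joins 89989988998 and 998899889989988998.

89989988998998899889989988998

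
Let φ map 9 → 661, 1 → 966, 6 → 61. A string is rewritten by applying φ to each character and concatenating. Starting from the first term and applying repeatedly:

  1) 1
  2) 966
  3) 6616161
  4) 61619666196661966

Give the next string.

Applying the rule to each of the 17 symbols of 61619666196661966 gives the pieces 61 966 61 966 661 61 61 61 966 661 61 61 61 966 661 61 61, which concatenate to the answer.

61966619666616161619666616161619666616161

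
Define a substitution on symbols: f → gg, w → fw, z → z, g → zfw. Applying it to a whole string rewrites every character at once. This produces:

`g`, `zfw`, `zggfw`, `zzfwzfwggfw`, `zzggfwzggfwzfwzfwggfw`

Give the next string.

Replace each of the 21 characters of zzggfwzggfwzfwzfwggfw in place — z z zfw zfw gg fw z zfw zfw gg fw z gg fw z gg fw zfw zfw gg fw — and concatenate.

zzzfwzfwggfwzzfwzfwggfwzggfwzggfwzfwzfwggfw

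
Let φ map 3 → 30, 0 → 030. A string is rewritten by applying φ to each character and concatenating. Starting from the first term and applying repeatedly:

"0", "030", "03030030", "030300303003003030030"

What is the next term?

Applying the rule to each of the 21 symbols of 030300303003003030030 gives the pieces 030 30 030 30 030 030 30 030 30 030 030 30 030 030 30 030 30 030 030 30 030, which concatenate to the answer.

0303003030030030300303003003030030030300303003003030030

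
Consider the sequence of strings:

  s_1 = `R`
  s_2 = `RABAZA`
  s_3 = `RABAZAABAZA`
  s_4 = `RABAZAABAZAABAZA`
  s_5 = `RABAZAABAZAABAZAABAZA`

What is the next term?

The strings grow by a fixed suffix ABAZA each time.
One more step from RABAZAABAZAABAZAABAZA gives the answer.

RABAZAABAZAABAZAABAZAABAZA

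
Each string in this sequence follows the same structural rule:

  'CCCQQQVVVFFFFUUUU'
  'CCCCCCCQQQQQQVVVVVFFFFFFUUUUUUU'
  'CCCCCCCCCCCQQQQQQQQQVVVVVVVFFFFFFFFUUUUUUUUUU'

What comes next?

CCCCCCCCCCCCCCCQQQQQQQQQQQQVVVVVVVVVFFFFFFFFFFUUUUUUUUUUUUU

Term n consists of 4n-1 C's, followed by 3n Q's, followed by 2n+1 V's, followed by 2n+2 F's, followed by 3n+1 U's (n = 1, 2, …).
Setting n = 4 gives 15, 12, 9, 10, 13 characters in each block.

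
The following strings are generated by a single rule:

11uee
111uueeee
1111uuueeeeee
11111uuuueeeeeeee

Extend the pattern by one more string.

111111uuuuueeeeeeeeee

Term n consists of n+1 1's, followed by n u's, followed by 2n e's (n = 1, 2, …).
Setting n = 5 gives 6, 5, 10 characters in each block.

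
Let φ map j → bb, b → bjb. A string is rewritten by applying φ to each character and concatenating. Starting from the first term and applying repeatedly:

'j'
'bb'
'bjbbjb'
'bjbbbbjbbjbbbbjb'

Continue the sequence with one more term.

Rewriting the 16 symbols of bjbbbbjbbjbbbbjb one by one yields bjb bb bjb bjb bjb bjb bb bjb bjb bb bjb bjb bjb bjb bb bjb; concatenated:

bjbbbbjbbjbbjbbjbbbbjbbjbbbbjbbjbbjbbjbbbbjb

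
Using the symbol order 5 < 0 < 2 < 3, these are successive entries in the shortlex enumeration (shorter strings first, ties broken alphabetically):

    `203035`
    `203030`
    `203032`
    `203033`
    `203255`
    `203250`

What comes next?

203252

Treat 203250 as a base-4 numeral over the given alphabet and add one, carrying through any trailing 3's.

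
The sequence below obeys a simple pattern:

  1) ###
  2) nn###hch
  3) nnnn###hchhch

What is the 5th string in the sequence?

nnnnnnnn###hchhchhchhch

Every step adds nn to the front and hch to the end of the previous string.
From nnnn###hchhch, 2 further steps: nnnn###hchhch → nnnnnn###hchhchhch → (answer).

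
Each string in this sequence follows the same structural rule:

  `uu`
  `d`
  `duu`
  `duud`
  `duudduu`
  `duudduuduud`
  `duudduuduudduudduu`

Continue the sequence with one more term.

duudduuduudduudduuduudduuduud

This is a Fibonacci-style word recurrence s(k) = s(k−1)·s(k−2): e.g. d·uu = duu.
So term 8 is duudduuduudduudduu·duudduuduud.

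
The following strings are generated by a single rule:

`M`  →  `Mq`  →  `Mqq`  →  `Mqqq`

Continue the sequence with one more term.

The strings grow by a fixed suffix q each time.
Applying this once more to Mqqq:

Mqqqq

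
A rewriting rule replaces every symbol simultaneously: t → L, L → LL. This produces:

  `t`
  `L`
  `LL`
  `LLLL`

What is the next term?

Apply φ to LLLL symbol by symbol: L→LL, L→LL, L→LL, L→LL; joined: LL LL LL LL.

LLLLLLLL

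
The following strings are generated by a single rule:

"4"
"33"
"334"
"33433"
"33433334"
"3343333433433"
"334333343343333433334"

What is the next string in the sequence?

This is a Fibonacci-style word recurrence s(k) = s(k−1)·s(k−2): e.g. 33·4 = 334.
So term 8 is 334333343343333433334·3343333433433.

3343333433433334333343343333433433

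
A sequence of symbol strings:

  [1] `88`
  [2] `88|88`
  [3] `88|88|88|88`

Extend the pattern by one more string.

88|88|88|88|88|88|88|88

Every step duplicates the string with '|' between the halves.
So the next term is two copies of 88|88|88|88 with '|' between the halves.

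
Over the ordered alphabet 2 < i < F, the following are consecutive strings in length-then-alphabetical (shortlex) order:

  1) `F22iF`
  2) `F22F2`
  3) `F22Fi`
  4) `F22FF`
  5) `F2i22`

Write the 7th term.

F2i2F

Advancing 2 positions from F2i22 through F2i22 → F2i2i reaches term 7.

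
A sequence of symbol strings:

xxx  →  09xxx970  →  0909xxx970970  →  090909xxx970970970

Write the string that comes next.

s(k+1) = 09·s(k)·970, so each term gains 09 as a prefix and 970 as a suffix.
One more step from 090909xxx970970970 gives the answer.

09090909xxx970970970970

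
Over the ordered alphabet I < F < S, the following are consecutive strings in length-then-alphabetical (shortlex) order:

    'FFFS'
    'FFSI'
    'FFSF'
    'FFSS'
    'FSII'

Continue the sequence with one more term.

FSIF

The successor of FSII increments the rightmost position that isn't already S and resets every position after it to I.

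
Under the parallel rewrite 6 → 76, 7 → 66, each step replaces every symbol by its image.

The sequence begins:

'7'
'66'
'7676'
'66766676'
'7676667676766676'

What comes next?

Rewriting the 16 symbols of 7676667676766676 one by one yields 66 76 66 76 76 76 66 76 66 76 66 76 76 76 66 76; concatenated:

66766676767666766676667676766676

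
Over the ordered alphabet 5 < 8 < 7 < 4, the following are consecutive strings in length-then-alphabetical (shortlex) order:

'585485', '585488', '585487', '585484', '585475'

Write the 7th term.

585477

Stepping forward 2 times from 585475: 585475 → 585478, then the target.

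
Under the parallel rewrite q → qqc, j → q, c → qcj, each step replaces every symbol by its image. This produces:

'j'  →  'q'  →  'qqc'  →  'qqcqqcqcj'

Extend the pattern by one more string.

qqcqqcqcjqqcqqcqcjqqcqcjq

Rewriting each symbol of qqcqqcqcj: q→qqc, q→qqc, c→qcj, q→qqc, q→qqc, c→qcj, q→qqc, c→qcj, j→q, which concatenates to qqc qqc qcj qqc qqc qcj qqc qcj q.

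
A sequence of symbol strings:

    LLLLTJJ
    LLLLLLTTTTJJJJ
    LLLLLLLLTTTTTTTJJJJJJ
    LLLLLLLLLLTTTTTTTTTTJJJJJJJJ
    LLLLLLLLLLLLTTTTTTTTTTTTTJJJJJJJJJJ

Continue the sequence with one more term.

LLLLLLLLLLLLLLTTTTTTTTTTTTTTTTJJJJJJJJJJJJ

Term n consists of 2n+2 L's, followed by 3n-2 T's, followed by 2n J's (n = 1, 2, …).
At n = 6 the blocks have lengths 14, 16, 12.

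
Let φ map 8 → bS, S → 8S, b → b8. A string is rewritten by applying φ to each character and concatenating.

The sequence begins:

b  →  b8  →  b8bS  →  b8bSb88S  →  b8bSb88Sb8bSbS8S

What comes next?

b8bSb88Sb8bSbS8Sb8bSb88Sb88SbS8S

Replace each of the 16 characters of b8bSb88Sb8bSbS8S in place — b8 bS b8 8S b8 bS bS 8S b8 bS b8 8S b8 8S bS 8S — and concatenate.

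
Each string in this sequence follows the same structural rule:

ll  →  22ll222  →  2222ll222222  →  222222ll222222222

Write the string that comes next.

Each term wraps the previous one in 22 on the left and 222 on the right.
Applying this once more to 222222ll222222222:

22222222ll222222222222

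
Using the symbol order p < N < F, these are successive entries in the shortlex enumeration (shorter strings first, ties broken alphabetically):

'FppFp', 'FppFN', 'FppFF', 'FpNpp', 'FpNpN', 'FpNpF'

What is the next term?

FpNNp

Treat FpNpF as a base-3 numeral over the given alphabet and add one, carrying through any trailing F's.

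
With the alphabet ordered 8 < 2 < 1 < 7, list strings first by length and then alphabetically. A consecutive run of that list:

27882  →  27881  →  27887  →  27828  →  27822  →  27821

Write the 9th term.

Continuing the enumeration 3 steps past 27821: 27821 → 27827 → 27818 → (answer).

27812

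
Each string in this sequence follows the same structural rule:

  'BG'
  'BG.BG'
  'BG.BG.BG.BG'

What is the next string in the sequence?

s(k+1) = s(k)·.·s(k) — each term doubles the last with '.' between the halves.
Doubling BG.BG.BG.BG with '.' between the halves:

BG.BG.BG.BG.BG.BG.BG.BG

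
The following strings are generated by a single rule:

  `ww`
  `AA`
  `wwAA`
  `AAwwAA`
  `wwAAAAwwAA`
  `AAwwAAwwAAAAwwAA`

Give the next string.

wwAAAAwwAAAAwwAAwwAAAAwwAA

From term 3 onward, concatenate the second-to-last term with the last: ww·AA = wwAA, AA·wwAA = AAwwAA, …
The next term joins wwAAAAwwAA and AAwwAAwwAAAAwwAA.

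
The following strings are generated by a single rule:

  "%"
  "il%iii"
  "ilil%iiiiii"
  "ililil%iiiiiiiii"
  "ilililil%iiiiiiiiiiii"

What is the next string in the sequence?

ililililil%iiiiiiiiiiiiiii

Every step adds il to the front and iii to the end of the previous string.
So the next term is il·ilililil%iiiiiiiiiiii·iii.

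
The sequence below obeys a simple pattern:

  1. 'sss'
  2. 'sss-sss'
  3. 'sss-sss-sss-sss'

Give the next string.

Every step duplicates the string with '-' between the halves.
Doubling sss-sss-sss-sss with '-' between the halves:

sss-sss-sss-sss-sss-sss-sss-sss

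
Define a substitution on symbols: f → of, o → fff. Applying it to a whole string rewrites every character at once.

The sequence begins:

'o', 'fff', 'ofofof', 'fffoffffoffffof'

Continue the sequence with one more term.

Rewriting the 15 symbols of fffoffffoffffof one by one yields of of of fff of of of of fff of of of of fff of; concatenated:

ofofoffffofofofoffffofofofoffffof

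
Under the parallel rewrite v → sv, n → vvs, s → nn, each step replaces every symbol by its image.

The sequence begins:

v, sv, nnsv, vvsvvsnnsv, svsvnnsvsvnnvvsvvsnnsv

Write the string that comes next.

nnsvnnsvvvsvvsnnsvnnsvvvsvvssvsvnnsvsvnnvvsvvsnnsv

Replace each of the 22 characters of svsvnnsvsvnnvvsvvsnnsv in place — nn sv nn sv vvs vvs nn sv nn sv vvs vvs sv sv nn sv sv nn vvs vvs nn sv — and concatenate.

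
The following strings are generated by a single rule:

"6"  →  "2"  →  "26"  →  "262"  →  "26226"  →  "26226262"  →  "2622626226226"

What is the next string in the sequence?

This is a Fibonacci-style word recurrence s(k) = s(k−1)·s(k−2): e.g. 2·6 = 26.
So term 8 is 2622626226226·26226262.

262262622622626226262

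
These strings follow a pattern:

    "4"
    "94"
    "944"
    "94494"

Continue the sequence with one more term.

This is a Fibonacci-style word recurrence s(k) = s(k−1)·s(k−2): e.g. 94·4 = 944.
So term 5 is 94494·944.

94494944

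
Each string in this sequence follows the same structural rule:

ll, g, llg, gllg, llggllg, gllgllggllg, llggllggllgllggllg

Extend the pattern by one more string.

This is a Fibonacci-style word recurrence s(k) = s(k−2)·s(k−1): e.g. ll·g = llg.
So term 8 is gllgllggllg·llggllggllgllggllg.

gllgllggllgllggllggllgllggllg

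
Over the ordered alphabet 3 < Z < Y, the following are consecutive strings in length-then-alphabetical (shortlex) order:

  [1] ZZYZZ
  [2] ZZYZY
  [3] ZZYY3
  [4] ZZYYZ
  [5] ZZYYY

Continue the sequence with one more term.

ZY333

The successor of ZZYYY increments the rightmost position that isn't already Y and resets every position after it to 3.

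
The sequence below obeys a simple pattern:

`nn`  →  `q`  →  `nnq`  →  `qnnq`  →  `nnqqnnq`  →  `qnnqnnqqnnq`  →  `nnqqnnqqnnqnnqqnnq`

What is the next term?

qnnqnnqqnnqnnqqnnqqnnqnnqqnnq

Each term (from the third on) is the two preceding terms concatenated in order: term 3 = nn·q = nnq.
The next term joins qnnqnnqqnnq and nnqqnnqqnnqnnqqnnq.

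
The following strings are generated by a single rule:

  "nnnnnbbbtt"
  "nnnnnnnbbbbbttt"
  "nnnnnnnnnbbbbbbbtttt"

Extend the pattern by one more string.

Term n consists of 2n+1 n's, followed by 2n-1 b's, followed by n t's, where the shown terms are n = 2, 3, 4.
For the next term, n = 5, so the run lengths are 11, 9, 5.

nnnnnnnnnnnbbbbbbbbbttttt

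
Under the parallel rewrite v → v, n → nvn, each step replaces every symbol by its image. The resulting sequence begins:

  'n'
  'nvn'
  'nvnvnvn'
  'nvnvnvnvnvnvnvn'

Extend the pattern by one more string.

Applying the rule to each of the 15 symbols of nvnvnvnvnvnvnvn gives the pieces nvn v nvn v nvn v nvn v nvn v nvn v nvn v nvn, which concatenate to the answer.

nvnvnvnvnvnvnvnvnvnvnvnvnvnvnvn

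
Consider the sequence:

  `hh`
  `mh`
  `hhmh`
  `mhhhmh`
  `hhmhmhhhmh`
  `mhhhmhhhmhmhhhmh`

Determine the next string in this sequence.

This is a Fibonacci-style word recurrence s(k) = s(k−2)·s(k−1): e.g. hh·mh = hhmh.
So term 7 is hhmhmhhhmh·mhhhmhhhmhmhhhmh.

hhmhmhhhmhmhhhmhhhmhmhhhmh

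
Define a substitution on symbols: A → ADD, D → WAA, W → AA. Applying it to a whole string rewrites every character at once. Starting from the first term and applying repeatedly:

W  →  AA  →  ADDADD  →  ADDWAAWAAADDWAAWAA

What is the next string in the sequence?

Rewriting the 18 symbols of ADDWAAWAAADDWAAWAA one by one yields ADD WAA WAA AA ADD ADD AA ADD ADD ADD WAA WAA AA ADD ADD AA ADD ADD; concatenated:

ADDWAAWAAAAADDADDAAADDADDADDWAAWAAAAADDADDAAADDADD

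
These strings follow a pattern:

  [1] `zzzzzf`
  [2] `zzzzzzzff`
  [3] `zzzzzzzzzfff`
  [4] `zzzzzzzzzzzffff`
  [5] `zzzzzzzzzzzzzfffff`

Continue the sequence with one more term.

Each string has the form z^{2n+1} f^{n-1}, where the shown terms are n = 2, 3, 4, 5, 6.
For the next term, n = 7, so the run lengths are 15, 6.

zzzzzzzzzzzzzzzffffff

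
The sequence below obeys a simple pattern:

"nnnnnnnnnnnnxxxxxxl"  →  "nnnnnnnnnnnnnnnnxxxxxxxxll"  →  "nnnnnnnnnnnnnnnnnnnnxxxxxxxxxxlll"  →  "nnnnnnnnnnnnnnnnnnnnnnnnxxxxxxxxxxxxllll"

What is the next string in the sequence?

Reading off run lengths: n runs 12, 16, 20, 24; x runs 6, 8, 10, 12; l runs 1, 2, 3, 4 — each is linear in n, where the shown terms are n = 3, 4, 5, 6.
For the next term, n = 7, so the run lengths are 28, 14, 5.

nnnnnnnnnnnnnnnnnnnnnnnnnnnnxxxxxxxxxxxxxxlllll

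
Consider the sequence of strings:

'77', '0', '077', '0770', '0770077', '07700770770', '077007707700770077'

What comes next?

From term 3 onward, concatenate the last term with the second-to-last: 0·77 = 077, 077·0 = 0770, …
So term 8 is 077007707700770077·07700770770.

07700770770077007707700770770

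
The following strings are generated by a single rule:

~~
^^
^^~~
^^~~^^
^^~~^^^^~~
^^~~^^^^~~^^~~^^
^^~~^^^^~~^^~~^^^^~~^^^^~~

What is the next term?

From term 3 onward, concatenate the last term with the second-to-last: ^^·~~ = ^^~~, ^^~~·^^ = ^^~~^^, …
So term 8 is ^^~~^^^^~~^^~~^^^^~~^^^^~~·^^~~^^^^~~^^~~^^.

^^~~^^^^~~^^~~^^^^~~^^^^~~^^~~^^^^~~^^~~^^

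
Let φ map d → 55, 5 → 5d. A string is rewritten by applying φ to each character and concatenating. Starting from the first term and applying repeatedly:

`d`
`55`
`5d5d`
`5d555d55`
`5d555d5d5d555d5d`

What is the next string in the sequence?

5d555d5d5d555d555d555d5d5d555d55

Applying the rule to each of the 16 symbols of 5d555d5d5d555d5d gives the pieces 5d 55 5d 5d 5d 55 5d 55 5d 55 5d 5d 5d 55 5d 55, which concatenate to the answer.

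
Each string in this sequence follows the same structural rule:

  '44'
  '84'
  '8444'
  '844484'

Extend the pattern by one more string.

From term 3 onward, concatenate the last term with the second-to-last: 84·44 = 8444, 8444·84 = 844484, …
Continuing: 844484 · 8444 gives term 5.

8444848444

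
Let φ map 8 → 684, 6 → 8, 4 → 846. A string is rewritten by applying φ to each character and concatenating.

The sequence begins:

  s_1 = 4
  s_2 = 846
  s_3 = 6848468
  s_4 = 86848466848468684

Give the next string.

68486848466848468868484668484686848684846

Replace each of the 17 characters of 86848466848468684 in place — 684 8 684 846 684 846 8 8 684 846 684 846 8 684 8 684 846 — and concatenate.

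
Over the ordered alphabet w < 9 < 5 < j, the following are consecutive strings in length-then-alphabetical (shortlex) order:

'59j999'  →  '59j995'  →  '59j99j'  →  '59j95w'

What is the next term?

The successor of 59j95w increments the rightmost position that isn't already j and resets every position after it to w.

59j959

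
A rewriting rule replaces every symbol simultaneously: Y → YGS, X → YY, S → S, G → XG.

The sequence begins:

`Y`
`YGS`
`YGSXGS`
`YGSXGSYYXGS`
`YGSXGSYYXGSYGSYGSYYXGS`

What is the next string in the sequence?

Applying the rule to each of the 22 symbols of YGSXGSYYXGSYGSYGSYYXGS gives the pieces YGS XG S YY XG S YGS YGS YY XG S YGS XG S YGS XG S YGS YGS YY XG S, which concatenate to the answer.

YGSXGSYYXGSYGSYGSYYXGSYGSXGSYGSXGSYGSYGSYYXGS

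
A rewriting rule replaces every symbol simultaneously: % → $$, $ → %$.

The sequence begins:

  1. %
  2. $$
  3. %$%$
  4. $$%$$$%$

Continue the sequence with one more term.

Rewriting each symbol of $$%$$$%$: $→%$, $→%$, %→$$, $→%$, $→%$, $→%$, %→$$, $→%$, which concatenates to %$ %$ $$ %$ %$ %$ $$ %$.

%$%$$$%$%$%$$$%$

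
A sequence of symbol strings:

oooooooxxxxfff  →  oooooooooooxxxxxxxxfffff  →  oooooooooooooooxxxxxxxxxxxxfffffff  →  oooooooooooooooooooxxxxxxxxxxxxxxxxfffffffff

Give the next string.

Each string has the form o^{4n+3} x^{4n} f^{2n+1} (n = 1, 2, …).
Setting n = 5 gives 23, 20, 11 characters in each block.

oooooooooooooooooooooooxxxxxxxxxxxxxxxxxxxxfffffffffff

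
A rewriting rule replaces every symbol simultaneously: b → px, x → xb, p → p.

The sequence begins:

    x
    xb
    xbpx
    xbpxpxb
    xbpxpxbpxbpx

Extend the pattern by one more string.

xbpxpxbpxbpxpxbpxpxb

Apply φ to xbpxpxbpxbpx symbol by symbol: x→xb, b→px, p→p, x→xb, p→p, x→xb, b→px, p→p, x→xb, b→px, p→p, x→xb; joined: xb px p xb p xb px p xb px p xb.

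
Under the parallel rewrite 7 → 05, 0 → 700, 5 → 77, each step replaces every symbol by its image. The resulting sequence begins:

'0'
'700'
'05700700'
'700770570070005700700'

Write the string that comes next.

φ(700770570070005700700) expands symbol-by-symbol to 05 700 700 05 05 700 77 05 700 700 05 700 700 700 77 05 700 700 05 700 700; joining the 21 pieces gives the next term.

057007000505700770570070005700700700770570070005700700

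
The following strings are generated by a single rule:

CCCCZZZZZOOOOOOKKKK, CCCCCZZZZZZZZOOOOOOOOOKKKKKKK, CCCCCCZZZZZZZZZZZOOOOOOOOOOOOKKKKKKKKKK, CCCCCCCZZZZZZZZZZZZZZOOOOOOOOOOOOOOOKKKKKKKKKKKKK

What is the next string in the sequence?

Reading off run lengths: C runs 4, 5, 6, 7; Z runs 5, 8, 11, 14; O runs 6, 9, 12, 15; K runs 4, 7, 10, 13 — each is linear in n (n = 1, 2, …).
For the next term, n = 5, so the run lengths are 8, 17, 18, 16.

CCCCCCCCZZZZZZZZZZZZZZZZZOOOOOOOOOOOOOOOOOOKKKKKKKKKKKKKKKK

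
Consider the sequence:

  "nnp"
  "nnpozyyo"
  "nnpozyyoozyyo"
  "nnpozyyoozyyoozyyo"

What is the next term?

The strings grow by a fixed suffix ozyyo each time.
So the next term is nnpozyyoozyyoozyyo·ozyyo.

nnpozyyoozyyoozyyoozyyo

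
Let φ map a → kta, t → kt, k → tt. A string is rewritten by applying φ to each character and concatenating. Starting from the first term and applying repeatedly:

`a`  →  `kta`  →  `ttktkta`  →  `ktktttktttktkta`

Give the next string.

ttktttktktktttktktktttktttktkta

φ(ktktttktttktkta) expands symbol-by-symbol to tt kt tt kt kt kt tt kt kt kt tt kt tt kt kta; joining the 15 pieces gives the next term.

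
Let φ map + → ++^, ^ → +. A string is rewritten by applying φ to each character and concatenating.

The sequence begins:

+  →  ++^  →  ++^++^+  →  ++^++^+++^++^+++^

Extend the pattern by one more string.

Replace each of the 17 characters of ++^++^+++^++^+++^ in place — ++^ ++^ + ++^ ++^ + ++^ ++^ ++^ + ++^ ++^ + ++^ ++^ ++^ + — and concatenate.

++^++^+++^++^+++^++^++^+++^++^+++^++^++^+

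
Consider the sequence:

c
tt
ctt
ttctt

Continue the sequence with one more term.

This is a Fibonacci-style word recurrence s(k) = s(k−2)·s(k−1): e.g. c·tt = ctt.
So term 5 is ctt·ttctt.

cttttctt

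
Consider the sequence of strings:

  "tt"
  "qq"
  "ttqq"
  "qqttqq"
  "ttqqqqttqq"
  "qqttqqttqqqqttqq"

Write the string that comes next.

ttqqqqttqqqqttqqttqqqqttqq

Each term (from the third on) is the two preceding terms concatenated in order: term 3 = tt·qq = ttqq.
So term 7 is ttqqqqttqq·qqttqqttqqqqttqq.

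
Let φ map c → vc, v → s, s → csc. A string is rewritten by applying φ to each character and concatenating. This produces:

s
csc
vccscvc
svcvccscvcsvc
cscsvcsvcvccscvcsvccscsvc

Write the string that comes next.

Replace each of the 25 characters of cscsvcsvcvccscvcsvccscsvc in place — vc csc vc csc s vc csc s vc s vc vc csc vc s vc csc s vc vc csc vc csc s vc — and concatenate.

vccscvccscsvccscsvcsvcvccscvcsvccscsvcvccscvccscsvc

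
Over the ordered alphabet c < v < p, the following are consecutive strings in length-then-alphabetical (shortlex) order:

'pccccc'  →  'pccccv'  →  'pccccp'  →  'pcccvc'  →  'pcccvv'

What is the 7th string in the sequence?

pcccpc

Stepping forward 2 times from pcccvv: pcccvv → pcccvp, then the target.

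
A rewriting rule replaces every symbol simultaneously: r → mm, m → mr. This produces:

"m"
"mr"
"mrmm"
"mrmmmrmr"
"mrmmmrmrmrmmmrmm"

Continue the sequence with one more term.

Replace each of the 16 characters of mrmmmrmrmrmmmrmm in place — mr mm mr mr mr mm mr mm mr mm mr mr mr mm mr mr — and concatenate.

mrmmmrmrmrmmmrmmmrmmmrmrmrmmmrmr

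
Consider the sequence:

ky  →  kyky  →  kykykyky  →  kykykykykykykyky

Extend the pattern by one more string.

kykykykykykykykykykykykykykykyky

s(k+1) = s(k)·s(k) — each term doubles the last.
So the next term is two copies of kykykykykykykyky.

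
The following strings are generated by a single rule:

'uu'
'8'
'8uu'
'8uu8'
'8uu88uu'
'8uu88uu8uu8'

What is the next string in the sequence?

From term 3 onward, concatenate the last term with the second-to-last: 8·uu = 8uu, 8uu·8 = 8uu8, …
Continuing: 8uu88uu8uu8 · 8uu88uu gives term 7.

8uu88uu8uu88uu88uu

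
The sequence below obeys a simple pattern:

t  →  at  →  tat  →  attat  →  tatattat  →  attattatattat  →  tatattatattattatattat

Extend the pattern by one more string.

Each term (from the third on) is the two preceding terms concatenated in order: term 3 = t·at = tat.
Continuing: attattatattat · tatattatattattatattat gives term 8.

attattatattattatattatattattatattat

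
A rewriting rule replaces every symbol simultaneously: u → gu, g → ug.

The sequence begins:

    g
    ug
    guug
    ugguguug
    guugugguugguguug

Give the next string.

ugguguugguugugguguugugguugguguug

Applying the rule to each of the 16 symbols of guugugguugguguug gives the pieces ug gu gu ug gu ug ug gu gu ug ug gu ug gu gu ug, which concatenate to the answer.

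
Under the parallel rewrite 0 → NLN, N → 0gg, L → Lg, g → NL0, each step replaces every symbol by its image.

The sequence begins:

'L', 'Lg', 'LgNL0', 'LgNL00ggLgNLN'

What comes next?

LgNL00ggLgNLNNLNNL0NL0LgNL00ggLg0gg

φ(LgNL00ggLgNLN) expands symbol-by-symbol to Lg NL0 0gg Lg NLN NLN NL0 NL0 Lg NL0 0gg Lg 0gg; joining the 13 pieces gives the next term.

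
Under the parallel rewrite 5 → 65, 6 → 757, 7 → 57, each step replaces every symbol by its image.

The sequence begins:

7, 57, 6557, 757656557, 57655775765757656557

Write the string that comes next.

Applying the rule to each of the 20 symbols of 57655775765757656557 gives the pieces 65 57 757 65 65 57 57 65 57 757 65 57 65 57 757 65 757 65 65 57, which concatenate to the answer.

65577576565575765577576557655775765757656557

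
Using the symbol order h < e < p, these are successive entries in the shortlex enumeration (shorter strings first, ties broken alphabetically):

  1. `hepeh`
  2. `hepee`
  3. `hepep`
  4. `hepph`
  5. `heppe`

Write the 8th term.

Advancing 3 positions from heppe through heppe → heppp → hphhh reaches term 8.

hphhe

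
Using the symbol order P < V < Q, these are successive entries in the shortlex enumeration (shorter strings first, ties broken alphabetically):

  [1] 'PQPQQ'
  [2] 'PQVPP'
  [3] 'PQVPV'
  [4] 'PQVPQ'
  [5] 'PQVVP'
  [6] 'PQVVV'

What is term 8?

Stepping forward 2 times from PQVVV: PQVVV → PQVVQ, then the target.

PQVQP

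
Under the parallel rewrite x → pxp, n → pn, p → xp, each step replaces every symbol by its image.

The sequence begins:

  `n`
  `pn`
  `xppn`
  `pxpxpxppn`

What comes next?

xppxpxppxpxppxpxpxppn

Apply φ to pxpxpxppn symbol by symbol: p→xp, x→pxp, p→xp, x→pxp, p→xp, x→pxp, p→xp, p→xp, n→pn; joined: xp pxp xp pxp xp pxp xp xp pn.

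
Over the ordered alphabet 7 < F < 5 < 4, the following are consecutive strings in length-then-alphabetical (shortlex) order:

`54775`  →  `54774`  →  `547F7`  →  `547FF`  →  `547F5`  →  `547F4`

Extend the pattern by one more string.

54757

The successor of 547F4 increments the rightmost position that isn't already 4 and resets every position after it to 7.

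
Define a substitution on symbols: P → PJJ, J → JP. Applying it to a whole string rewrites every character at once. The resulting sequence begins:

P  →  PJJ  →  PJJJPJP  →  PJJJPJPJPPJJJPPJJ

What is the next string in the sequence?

Replace each of the 17 characters of PJJJPJPJPPJJJPPJJ in place — PJJ JP JP JP PJJ JP PJJ JP PJJ PJJ JP JP JP PJJ PJJ JP JP — and concatenate.

PJJJPJPJPPJJJPPJJJPPJJPJJJPJPJPPJJPJJJPJP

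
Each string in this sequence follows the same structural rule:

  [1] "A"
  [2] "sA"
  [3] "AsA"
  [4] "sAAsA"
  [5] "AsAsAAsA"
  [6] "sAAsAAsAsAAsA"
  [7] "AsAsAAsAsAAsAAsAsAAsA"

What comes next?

From term 3 onward, concatenate the second-to-last term with the last: A·sA = AsA, sA·AsA = sAAsA, …
So term 8 is sAAsAAsAsAAsA·AsAsAAsAsAAsAAsAsAAsA.

sAAsAAsAsAAsAAsAsAAsAsAAsAAsAsAAsA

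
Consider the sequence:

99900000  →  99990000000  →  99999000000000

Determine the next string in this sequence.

Each string has the form 9^{n+1} 0^{2n+1}, where the shown terms are n = 2, 3, 4.
At n = 5 the blocks have lengths 6, 11.

99999900000000000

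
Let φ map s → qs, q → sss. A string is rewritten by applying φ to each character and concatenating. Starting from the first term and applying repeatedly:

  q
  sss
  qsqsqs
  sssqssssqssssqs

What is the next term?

Replace each of the 15 characters of sssqssssqssssqs in place — qs qs qs sss qs qs qs qs sss qs qs qs qs sss qs — and concatenate.

qsqsqssssqsqsqsqssssqsqsqsqssssqs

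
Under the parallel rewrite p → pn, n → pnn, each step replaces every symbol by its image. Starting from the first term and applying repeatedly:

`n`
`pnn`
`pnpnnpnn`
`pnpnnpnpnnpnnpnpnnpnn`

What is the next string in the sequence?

Rewriting the 21 symbols of pnpnnpnpnnpnnpnpnnpnn one by one yields pn pnn pn pnn pnn pn pnn pn pnn pnn pn pnn pnn pn pnn pn pnn pnn pn pnn pnn; concatenated:

pnpnnpnpnnpnnpnpnnpnpnnpnnpnpnnpnnpnpnnpnpnnpnnpnpnnpnn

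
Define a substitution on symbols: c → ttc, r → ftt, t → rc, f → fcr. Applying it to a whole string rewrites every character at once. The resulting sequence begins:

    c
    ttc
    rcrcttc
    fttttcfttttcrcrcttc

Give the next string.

Rewriting the 19 symbols of fttttcfttttcrcrcttc one by one yields fcr rc rc rc rc ttc fcr rc rc rc rc ttc ftt ttc ftt ttc rc rc ttc; concatenated:

fcrrcrcrcrcttcfcrrcrcrcrcttcfttttcfttttcrcrcttc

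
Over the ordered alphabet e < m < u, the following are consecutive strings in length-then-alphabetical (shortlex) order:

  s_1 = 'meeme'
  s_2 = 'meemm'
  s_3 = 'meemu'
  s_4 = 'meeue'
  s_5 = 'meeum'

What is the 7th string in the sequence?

Stepping forward 2 times from meeum: meeum → meeuu, then the target.

memee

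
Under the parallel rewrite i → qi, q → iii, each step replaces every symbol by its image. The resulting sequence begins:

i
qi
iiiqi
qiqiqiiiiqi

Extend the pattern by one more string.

Apply φ to qiqiqiiiiqi symbol by symbol: q→iii, i→qi, q→iii, i→qi, q→iii, i→qi, i→qi, i→qi, i→qi, q→iii, i→qi; joined: iii qi iii qi iii qi qi qi qi iii qi.

iiiqiiiiqiiiiqiqiqiqiiiiqi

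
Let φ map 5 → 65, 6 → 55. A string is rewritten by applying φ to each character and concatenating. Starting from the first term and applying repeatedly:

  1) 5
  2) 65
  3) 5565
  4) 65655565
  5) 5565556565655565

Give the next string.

Rewriting the 16 symbols of 5565556565655565 one by one yields 65 65 55 65 65 65 55 65 55 65 55 65 65 65 55 65; concatenated:

65655565656555655565556565655565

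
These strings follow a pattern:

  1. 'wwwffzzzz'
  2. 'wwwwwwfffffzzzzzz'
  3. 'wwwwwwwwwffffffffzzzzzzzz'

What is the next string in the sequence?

Each string has the form w^{3n} f^{3n-1} z^{2n+2} (n = 1, 2, …).
For the next term, n = 4, so the run lengths are 12, 11, 10.

wwwwwwwwwwwwfffffffffffzzzzzzzzzz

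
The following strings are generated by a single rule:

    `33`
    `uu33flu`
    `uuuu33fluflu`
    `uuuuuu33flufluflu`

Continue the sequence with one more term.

s(k+1) = uu·s(k)·flu, so each term gains uu as a prefix and flu as a suffix.
Applying this once more to uuuuuu33flufluflu:

uuuuuuuu33fluflufluflu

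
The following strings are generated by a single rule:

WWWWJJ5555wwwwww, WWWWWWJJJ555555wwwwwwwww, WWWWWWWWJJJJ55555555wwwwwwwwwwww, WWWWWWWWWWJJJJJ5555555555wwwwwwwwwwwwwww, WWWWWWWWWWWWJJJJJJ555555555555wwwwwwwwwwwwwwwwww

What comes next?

Each string has the form W^{2n} J^{n} 5^{2n} w^{3n}, where the shown terms are n = 2, 3, 4, 5, 6.
At n = 7 the blocks have lengths 14, 7, 14, 21.

WWWWWWWWWWWWWWJJJJJJJ55555555555555wwwwwwwwwwwwwwwwwwwww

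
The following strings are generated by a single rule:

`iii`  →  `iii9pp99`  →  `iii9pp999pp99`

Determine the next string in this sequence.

iii9pp999pp999pp99

The strings grow by a fixed suffix 9pp99 each time.
So the next term is iii9pp999pp99·9pp99.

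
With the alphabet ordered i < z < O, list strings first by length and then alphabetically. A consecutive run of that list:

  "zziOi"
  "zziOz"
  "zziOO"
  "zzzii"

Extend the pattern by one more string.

zzziz

Find the rightmost character of zzzii below O, bump it to the next letter, and reset everything to its right to i.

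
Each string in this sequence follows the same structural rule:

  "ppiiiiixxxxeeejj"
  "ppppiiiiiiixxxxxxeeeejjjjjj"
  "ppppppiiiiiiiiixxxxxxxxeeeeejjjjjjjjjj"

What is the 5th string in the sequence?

Reading off run lengths: p runs 2, 4, 6; i runs 5, 7, 9; x runs 4, 6, 8; e runs 3, 4, 5; j runs 2, 6, 10 — each is linear in n (n = 1, 2, …).
Setting n = 5 gives 10, 13, 12, 7, 18 characters in each block.

ppppppppppiiiiiiiiiiiiixxxxxxxxxxxxeeeeeeejjjjjjjjjjjjjjjjjj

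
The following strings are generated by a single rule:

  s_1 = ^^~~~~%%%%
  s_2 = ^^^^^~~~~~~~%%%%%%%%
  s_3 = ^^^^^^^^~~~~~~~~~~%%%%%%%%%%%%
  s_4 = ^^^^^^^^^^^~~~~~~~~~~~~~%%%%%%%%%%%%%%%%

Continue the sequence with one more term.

^^^^^^^^^^^^^^~~~~~~~~~~~~~~~~%%%%%%%%%%%%%%%%%%%%

Reading off run lengths: ^ runs 2, 5, 8, 11; ~ runs 4, 7, 10, 13; % runs 4, 8, 12, 16 — each is linear in n (n = 1, 2, …).
For the next term, n = 5, so the run lengths are 14, 16, 20.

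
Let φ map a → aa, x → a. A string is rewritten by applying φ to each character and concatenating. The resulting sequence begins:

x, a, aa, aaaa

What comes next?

Rewriting each symbol of aaaa: a→aa, a→aa, a→aa, a→aa, which concatenates to aa aa aa aa.

aaaaaaaa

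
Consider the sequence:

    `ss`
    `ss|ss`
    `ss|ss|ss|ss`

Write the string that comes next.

Every step duplicates the string with '|' between the halves.
One more doubling of ss|ss|ss|ss gives the answer.

ss|ss|ss|ss|ss|ss|ss|ss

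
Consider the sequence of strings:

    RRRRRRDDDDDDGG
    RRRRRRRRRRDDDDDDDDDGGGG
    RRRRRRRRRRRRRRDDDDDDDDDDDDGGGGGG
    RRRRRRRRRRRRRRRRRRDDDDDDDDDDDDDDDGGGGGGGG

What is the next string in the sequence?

RRRRRRRRRRRRRRRRRRRRRRDDDDDDDDDDDDDDDDDDGGGGGGGGGG

The n-th term is 4n+2 R's then 3n+3 D's then 2n G's (n = 1, 2, …).
For the next term, n = 5, so the run lengths are 22, 18, 10.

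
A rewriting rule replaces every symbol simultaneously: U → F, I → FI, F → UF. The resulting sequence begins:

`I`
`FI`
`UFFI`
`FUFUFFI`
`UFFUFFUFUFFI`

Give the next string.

Rewriting each symbol of UFFUFFUFUFFI: U→F, F→UF, F→UF, U→F, F→UF, F→UF, U→F, F→UF, U→F, F→UF, F→UF, I→FI, which concatenates to F UF UF F UF UF F UF F UF UF FI.

FUFUFFUFUFFUFFUFUFFI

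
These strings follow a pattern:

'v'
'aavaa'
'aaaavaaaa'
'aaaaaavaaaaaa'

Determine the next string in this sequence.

Each term wraps the previous one in aa on the left and aa on the right.
Applying this once more to aaaaaavaaaaaa:

aaaaaaaavaaaaaaaa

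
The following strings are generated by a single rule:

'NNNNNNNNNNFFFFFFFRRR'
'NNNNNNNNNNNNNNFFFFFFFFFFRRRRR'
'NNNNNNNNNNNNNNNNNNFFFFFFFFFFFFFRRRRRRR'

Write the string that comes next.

Term n consists of 4n+2 N's, followed by 3n+1 F's, followed by 2n-1 R's, where the shown terms are n = 2, 3, 4.
For the next term, n = 5, so the run lengths are 22, 16, 9.

NNNNNNNNNNNNNNNNNNNNNNFFFFFFFFFFFFFFFFRRRRRRRRR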